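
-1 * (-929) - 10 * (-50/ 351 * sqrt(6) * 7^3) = 929+ 171500 * sqrt(6)/ 351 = 2125.83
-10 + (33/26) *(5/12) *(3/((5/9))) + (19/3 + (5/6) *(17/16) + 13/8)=707/416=1.70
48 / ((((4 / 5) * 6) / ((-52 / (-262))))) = 260 / 131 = 1.98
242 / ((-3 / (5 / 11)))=-110 / 3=-36.67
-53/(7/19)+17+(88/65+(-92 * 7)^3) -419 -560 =-121526445269/455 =-267091088.50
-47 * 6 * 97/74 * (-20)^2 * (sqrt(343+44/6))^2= -1916603600/37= -51800097.30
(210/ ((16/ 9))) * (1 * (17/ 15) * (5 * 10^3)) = 669375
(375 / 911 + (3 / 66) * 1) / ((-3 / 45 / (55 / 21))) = -229025 / 12754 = -17.96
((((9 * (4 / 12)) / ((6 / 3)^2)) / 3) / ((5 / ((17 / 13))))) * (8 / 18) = 0.03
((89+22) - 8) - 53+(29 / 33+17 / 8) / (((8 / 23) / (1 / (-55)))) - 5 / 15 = 5751041 / 116160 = 49.51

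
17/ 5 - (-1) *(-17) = -68/ 5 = -13.60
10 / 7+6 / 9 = 44 / 21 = 2.10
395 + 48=443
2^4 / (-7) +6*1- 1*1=19 / 7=2.71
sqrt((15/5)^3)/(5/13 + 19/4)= 52*sqrt(3)/89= 1.01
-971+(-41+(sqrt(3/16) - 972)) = -1984+sqrt(3)/4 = -1983.57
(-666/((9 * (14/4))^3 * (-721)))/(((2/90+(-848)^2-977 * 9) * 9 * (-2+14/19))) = -3515/960432240488742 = -0.00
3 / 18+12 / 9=3 / 2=1.50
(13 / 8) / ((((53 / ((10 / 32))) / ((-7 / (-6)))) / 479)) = 217945 / 40704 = 5.35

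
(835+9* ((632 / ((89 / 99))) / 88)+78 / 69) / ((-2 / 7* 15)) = -6505576 / 30705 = -211.87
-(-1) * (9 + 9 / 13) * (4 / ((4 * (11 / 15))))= 1890 / 143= 13.22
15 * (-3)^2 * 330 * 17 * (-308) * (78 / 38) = -9097288200 / 19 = -478804642.11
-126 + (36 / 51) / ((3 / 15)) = -2082 / 17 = -122.47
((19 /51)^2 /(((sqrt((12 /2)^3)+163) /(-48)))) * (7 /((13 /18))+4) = -464224 /822783+5696 * sqrt(6) /274261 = -0.51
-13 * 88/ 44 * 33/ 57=-15.05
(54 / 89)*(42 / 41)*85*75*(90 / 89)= 1301265000 / 324761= 4006.84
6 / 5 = 1.20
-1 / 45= -0.02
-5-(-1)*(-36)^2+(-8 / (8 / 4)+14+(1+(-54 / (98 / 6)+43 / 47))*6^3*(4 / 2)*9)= -9460949 / 2303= -4108.10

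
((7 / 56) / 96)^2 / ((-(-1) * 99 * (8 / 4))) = 1 / 116785152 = 0.00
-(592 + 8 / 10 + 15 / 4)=-11931 / 20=-596.55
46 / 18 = 23 / 9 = 2.56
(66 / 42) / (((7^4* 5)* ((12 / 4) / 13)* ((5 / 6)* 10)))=143 / 2100875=0.00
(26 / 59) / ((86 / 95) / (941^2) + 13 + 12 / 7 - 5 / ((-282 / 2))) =83027125965 / 2778966176878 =0.03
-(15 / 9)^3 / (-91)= 125 / 2457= 0.05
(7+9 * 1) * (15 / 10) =24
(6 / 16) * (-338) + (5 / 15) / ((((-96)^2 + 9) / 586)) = -14028881 / 110700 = -126.73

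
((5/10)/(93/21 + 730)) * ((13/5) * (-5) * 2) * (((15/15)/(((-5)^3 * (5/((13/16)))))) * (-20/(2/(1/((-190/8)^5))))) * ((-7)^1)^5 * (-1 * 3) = 7634949504/4972509749609375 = 0.00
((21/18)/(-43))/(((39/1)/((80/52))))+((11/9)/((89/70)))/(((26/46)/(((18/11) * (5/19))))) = 80880730/110596473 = 0.73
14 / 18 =7 / 9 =0.78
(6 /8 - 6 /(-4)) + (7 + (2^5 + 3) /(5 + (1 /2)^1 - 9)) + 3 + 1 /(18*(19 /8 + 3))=3499 /1548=2.26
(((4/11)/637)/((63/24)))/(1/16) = 512/147147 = 0.00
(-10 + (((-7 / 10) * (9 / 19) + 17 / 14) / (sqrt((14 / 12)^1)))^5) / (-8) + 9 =41 / 4-627238945005363 * sqrt(42) / 89213862445618750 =10.20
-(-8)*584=4672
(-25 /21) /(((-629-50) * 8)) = 25 /114072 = 0.00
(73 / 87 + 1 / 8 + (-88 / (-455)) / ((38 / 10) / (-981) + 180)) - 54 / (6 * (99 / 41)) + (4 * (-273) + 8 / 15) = -1121766257586503 / 1025166101960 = -1094.23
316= 316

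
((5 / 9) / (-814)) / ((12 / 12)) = -5 / 7326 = -0.00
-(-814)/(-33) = -74/3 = -24.67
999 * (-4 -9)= -12987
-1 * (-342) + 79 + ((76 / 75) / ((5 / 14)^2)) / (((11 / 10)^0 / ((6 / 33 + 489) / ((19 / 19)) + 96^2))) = 1598935397 / 20625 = 77524.14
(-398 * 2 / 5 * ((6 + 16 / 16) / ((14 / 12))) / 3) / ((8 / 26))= -5174 / 5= -1034.80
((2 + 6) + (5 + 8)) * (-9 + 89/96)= -5425/32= -169.53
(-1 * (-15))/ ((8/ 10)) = 75/ 4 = 18.75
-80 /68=-1.18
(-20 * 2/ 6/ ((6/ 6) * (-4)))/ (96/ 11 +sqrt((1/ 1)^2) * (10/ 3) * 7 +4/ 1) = 11/ 238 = 0.05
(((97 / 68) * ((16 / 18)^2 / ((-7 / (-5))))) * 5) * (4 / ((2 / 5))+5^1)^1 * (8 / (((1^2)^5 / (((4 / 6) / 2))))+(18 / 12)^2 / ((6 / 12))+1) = 679000 / 1377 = 493.10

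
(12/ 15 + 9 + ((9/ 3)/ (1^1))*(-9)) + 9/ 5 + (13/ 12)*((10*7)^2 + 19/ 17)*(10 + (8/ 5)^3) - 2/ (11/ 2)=3498188909/ 46750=74827.57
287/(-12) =-287/12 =-23.92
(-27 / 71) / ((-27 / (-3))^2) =-1 / 213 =-0.00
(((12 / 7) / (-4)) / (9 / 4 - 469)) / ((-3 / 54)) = -216 / 13069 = -0.02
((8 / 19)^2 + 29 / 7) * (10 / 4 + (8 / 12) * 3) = 98253 / 5054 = 19.44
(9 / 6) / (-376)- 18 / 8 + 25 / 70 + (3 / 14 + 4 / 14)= -7353 / 5264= -1.40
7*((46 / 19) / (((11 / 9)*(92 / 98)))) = 3087 / 209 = 14.77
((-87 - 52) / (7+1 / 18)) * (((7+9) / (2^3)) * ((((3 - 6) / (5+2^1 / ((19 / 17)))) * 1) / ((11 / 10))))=950760 / 60071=15.83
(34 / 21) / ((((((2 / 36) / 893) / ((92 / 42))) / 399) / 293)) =46650970104 / 7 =6664424300.57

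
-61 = -61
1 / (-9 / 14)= -14 / 9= -1.56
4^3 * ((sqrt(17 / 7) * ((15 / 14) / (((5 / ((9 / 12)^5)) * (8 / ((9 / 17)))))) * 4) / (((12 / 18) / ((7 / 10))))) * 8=19683 * sqrt(119) / 19040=11.28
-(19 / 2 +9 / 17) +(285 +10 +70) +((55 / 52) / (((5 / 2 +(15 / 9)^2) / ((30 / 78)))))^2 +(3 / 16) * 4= 124702678947 / 350557714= 355.73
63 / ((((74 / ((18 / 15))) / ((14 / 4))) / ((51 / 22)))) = 67473 / 8140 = 8.29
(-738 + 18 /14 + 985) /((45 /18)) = 3476 /35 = 99.31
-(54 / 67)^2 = -0.65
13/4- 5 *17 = -327/4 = -81.75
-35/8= -4.38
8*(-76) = -608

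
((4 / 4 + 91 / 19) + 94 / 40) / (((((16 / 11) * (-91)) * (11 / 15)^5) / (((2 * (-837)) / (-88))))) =-393180226875 / 71285037824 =-5.52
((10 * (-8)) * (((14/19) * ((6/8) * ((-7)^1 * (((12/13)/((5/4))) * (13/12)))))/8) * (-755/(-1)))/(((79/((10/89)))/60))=266364000/133589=1993.91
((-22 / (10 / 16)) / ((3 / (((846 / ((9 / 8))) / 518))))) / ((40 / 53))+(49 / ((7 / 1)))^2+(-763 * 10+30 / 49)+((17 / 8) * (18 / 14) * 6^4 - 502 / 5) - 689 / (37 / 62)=-722984627 / 135975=-5317.04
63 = 63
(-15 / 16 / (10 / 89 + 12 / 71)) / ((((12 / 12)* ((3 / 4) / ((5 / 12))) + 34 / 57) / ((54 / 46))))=-729370575 / 446889632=-1.63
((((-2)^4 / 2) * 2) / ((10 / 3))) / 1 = 24 / 5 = 4.80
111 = 111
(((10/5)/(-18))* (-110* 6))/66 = 10/9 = 1.11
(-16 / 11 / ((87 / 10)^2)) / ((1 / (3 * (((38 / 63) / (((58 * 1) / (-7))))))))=0.00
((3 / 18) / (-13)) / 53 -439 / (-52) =69799 / 8268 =8.44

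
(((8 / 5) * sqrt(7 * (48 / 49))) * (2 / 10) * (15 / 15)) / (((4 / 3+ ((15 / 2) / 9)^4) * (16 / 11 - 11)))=-152064 * sqrt(21) / 14412125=-0.05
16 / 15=1.07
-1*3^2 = -9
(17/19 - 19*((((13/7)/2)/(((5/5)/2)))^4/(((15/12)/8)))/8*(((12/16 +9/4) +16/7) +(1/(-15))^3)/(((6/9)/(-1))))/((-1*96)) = -2576515441831/172439820000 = -14.94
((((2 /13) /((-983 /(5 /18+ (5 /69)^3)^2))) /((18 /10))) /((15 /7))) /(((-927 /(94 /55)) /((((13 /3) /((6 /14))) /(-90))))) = -0.00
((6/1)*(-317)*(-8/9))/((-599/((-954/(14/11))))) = 8870928/4193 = 2115.65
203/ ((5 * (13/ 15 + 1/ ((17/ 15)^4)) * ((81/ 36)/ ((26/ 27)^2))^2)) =30991679106752/ 6618964263309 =4.68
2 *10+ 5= 25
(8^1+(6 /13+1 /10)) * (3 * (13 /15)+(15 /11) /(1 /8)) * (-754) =-23981811 /275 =-87206.59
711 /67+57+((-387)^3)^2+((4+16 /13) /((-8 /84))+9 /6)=5852129673215351595 /1742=3359431500123623.19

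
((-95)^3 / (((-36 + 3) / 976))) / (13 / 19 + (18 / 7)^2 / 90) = 3895294690000 / 116391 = 33467318.69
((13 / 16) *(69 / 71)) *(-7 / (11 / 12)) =-18837 / 3124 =-6.03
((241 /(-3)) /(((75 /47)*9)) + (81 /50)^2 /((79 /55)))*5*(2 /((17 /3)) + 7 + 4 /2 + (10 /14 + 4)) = -373575079 /1410150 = -264.92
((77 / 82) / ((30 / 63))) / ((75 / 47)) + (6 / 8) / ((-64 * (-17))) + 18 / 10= 67724879 / 22304000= 3.04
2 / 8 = 1 / 4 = 0.25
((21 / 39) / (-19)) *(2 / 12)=-7 / 1482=-0.00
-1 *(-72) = 72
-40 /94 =-20 /47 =-0.43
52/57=0.91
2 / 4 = 0.50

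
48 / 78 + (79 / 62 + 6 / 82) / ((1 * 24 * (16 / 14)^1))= 4216187 / 6344832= 0.66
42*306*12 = 154224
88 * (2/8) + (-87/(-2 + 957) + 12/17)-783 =-12344854/16235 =-760.39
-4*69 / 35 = -276 / 35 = -7.89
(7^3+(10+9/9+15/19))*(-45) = -303345/19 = -15965.53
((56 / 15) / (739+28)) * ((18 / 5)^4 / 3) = 653184 / 2396875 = 0.27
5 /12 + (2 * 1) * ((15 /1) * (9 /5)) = 653 /12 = 54.42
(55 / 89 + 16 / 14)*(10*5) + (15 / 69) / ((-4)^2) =20187915 / 229264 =88.06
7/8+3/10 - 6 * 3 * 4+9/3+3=-2593/40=-64.82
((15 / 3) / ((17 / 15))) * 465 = 34875 / 17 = 2051.47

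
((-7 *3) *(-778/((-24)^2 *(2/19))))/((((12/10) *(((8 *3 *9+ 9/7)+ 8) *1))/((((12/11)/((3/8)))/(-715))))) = -19061/4700124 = -0.00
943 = 943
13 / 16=0.81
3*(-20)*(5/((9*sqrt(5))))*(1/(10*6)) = -sqrt(5)/9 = -0.25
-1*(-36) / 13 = 36 / 13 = 2.77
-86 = -86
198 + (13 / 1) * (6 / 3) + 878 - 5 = 1097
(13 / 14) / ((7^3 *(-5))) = -13 / 24010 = -0.00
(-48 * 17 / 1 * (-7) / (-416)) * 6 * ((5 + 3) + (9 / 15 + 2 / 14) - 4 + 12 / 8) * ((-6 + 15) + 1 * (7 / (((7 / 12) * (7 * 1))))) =-5510.52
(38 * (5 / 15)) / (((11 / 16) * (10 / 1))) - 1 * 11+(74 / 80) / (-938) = -2267953 / 247632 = -9.16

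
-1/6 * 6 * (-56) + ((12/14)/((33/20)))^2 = 333624/5929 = 56.27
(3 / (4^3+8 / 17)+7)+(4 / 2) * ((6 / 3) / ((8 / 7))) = 11559 / 1096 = 10.55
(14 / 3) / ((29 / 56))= 784 / 87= 9.01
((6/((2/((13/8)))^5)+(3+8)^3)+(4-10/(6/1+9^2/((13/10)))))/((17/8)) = 77806738169/123666432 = 629.17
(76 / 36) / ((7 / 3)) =19 / 21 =0.90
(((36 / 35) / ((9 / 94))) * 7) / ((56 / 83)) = 3901 / 35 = 111.46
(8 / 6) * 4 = 16 / 3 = 5.33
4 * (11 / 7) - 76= -488 / 7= -69.71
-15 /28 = -0.54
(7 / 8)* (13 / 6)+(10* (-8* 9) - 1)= -719.10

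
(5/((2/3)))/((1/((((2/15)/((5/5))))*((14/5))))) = 14/5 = 2.80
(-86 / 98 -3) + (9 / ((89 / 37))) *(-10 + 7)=-65861 / 4361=-15.10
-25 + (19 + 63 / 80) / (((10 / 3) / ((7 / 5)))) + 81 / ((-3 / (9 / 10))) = -163957 / 4000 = -40.99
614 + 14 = 628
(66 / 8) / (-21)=-11 / 28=-0.39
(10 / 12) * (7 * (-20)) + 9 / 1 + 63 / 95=-30496 / 285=-107.00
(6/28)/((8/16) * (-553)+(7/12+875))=18/50323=0.00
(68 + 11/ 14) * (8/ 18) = 214/ 7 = 30.57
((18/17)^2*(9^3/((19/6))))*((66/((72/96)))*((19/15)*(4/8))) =20785248/1445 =14384.25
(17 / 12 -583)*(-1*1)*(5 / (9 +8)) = 171.05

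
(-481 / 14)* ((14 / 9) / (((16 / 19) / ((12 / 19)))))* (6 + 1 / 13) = -2923 / 12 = -243.58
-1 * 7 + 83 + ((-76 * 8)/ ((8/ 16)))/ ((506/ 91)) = -36100/ 253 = -142.69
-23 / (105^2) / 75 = -23 / 826875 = -0.00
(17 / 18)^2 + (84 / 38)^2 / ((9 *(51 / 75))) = 3361193 / 1988388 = 1.69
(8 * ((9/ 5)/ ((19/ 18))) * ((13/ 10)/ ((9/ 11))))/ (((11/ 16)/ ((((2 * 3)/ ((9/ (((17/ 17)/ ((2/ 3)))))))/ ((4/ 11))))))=86.70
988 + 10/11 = 10878/11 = 988.91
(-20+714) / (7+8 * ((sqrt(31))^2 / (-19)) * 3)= -13186 / 611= -21.58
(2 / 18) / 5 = 1 / 45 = 0.02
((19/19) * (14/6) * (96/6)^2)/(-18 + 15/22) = -39424/1143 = -34.49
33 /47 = 0.70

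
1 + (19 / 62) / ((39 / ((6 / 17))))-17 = -109597 / 6851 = -16.00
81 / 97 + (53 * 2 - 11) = 9296 / 97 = 95.84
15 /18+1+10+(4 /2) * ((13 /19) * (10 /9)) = 4567 /342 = 13.35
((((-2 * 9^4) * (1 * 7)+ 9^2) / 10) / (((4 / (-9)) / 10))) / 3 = 275319 / 4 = 68829.75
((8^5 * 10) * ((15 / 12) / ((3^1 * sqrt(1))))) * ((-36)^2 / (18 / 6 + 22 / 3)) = 530841600 / 31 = 17123922.58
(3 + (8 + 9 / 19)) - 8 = 66 / 19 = 3.47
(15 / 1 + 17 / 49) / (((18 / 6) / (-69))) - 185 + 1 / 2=-52673 / 98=-537.48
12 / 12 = 1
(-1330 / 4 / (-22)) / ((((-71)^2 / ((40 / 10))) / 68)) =45220 / 55451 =0.82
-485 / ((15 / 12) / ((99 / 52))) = -9603 / 13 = -738.69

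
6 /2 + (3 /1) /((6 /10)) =8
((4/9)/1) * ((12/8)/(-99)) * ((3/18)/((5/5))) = -1/891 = -0.00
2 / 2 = 1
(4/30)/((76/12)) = 2/95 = 0.02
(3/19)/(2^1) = 3/38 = 0.08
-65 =-65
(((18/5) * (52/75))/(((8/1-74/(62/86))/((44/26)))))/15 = -2728/916875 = -0.00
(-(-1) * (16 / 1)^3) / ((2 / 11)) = 22528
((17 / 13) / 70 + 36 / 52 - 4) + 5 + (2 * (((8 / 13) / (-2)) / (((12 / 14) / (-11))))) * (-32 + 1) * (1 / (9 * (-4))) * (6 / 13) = 516349 / 106470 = 4.85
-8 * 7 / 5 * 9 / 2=-252 / 5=-50.40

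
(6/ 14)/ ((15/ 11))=11/ 35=0.31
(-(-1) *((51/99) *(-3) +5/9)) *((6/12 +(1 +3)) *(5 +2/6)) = -784/33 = -23.76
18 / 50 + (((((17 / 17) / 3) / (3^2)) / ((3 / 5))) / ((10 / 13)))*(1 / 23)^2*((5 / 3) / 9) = 20826239 / 57846150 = 0.36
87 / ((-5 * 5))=-87 / 25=-3.48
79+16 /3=253 /3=84.33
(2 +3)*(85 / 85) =5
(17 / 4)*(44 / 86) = 2.17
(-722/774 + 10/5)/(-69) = -413/26703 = -0.02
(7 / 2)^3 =343 / 8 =42.88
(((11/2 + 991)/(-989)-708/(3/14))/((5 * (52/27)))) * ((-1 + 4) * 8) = -105904341/12857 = -8237.10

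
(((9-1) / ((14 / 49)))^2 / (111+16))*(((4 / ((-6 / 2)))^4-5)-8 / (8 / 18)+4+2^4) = 10192 / 10287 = 0.99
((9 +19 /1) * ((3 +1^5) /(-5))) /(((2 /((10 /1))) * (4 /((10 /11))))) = -280 /11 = -25.45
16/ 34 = 0.47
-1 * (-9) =9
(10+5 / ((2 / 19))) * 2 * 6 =690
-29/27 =-1.07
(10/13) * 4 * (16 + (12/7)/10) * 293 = 1326704/91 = 14579.16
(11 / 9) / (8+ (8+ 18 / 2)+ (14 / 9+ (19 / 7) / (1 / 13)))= 77 / 3896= 0.02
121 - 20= 101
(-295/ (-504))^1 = 295/ 504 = 0.59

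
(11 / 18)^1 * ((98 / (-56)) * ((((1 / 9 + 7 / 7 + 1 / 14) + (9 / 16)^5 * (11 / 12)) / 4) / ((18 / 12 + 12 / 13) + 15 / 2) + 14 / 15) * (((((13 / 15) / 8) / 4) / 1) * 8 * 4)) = -94021103157553 / 105183077990400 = -0.89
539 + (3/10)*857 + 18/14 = 55817/70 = 797.39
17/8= 2.12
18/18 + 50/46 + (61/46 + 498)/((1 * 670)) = 2.83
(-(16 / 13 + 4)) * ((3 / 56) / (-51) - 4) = 293 / 14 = 20.93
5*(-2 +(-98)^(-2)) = -96035/9604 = -10.00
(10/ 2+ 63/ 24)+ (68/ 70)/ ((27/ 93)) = 27647/ 2520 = 10.97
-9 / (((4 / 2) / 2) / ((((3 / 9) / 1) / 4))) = -3 / 4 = -0.75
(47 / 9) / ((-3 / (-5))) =235 / 27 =8.70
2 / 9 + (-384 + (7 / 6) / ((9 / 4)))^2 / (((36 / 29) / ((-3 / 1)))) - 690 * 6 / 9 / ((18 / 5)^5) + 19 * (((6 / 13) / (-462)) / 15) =-840258318163091 / 2364321960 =-355390.82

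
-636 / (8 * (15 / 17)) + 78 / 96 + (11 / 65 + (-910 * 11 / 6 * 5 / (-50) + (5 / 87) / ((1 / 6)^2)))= 7218859 / 90480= 79.78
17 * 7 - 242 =-123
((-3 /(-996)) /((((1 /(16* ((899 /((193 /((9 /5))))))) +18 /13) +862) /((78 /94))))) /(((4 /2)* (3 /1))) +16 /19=90692165781026 /107696885161991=0.84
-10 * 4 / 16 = -5 / 2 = -2.50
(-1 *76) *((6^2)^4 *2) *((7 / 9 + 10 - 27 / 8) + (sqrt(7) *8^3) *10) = -1307144355840 *sqrt(7) - 1889941248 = -3460268834462.36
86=86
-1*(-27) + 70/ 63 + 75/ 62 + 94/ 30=90547/ 2790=32.45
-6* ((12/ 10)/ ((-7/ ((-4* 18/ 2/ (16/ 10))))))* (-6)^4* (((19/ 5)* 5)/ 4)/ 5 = -997272/ 35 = -28493.49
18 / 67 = 0.27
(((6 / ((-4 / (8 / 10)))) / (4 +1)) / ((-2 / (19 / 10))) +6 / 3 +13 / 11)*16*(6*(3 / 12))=112524 / 1375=81.84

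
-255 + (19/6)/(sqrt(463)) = -255 + 19 * sqrt(463)/2778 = -254.85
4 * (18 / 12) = 6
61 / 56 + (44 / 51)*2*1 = 8039 / 2856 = 2.81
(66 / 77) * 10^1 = 60 / 7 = 8.57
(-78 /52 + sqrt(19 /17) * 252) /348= -1 /232 + 21 * sqrt(323) /493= 0.76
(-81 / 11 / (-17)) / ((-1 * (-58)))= 81 / 10846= 0.01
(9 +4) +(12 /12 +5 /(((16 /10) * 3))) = 361 /24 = 15.04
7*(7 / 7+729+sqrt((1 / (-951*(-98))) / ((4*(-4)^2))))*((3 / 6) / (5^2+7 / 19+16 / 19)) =19*sqrt(1902) / 15155136+48545 / 498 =97.48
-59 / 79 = -0.75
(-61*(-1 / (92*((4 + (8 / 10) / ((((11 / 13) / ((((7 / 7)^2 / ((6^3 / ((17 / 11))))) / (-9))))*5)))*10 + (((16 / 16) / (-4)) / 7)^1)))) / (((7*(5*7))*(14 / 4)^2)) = 7174332 / 1297768876733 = 0.00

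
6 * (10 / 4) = 15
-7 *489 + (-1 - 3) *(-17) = -3355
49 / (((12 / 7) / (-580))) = -49735 / 3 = -16578.33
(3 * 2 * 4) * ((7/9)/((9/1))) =56/27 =2.07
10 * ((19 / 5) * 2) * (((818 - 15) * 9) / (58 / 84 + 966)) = 2097144 / 3691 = 568.18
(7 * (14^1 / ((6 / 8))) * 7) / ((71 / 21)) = 19208 / 71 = 270.54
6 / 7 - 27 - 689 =-5006 / 7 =-715.14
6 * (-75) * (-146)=65700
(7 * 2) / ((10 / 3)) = 4.20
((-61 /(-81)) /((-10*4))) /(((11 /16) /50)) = -1220 /891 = -1.37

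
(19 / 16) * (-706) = -6707 / 8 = -838.38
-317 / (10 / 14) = -2219 / 5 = -443.80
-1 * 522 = -522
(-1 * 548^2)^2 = 90182492416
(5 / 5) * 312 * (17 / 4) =1326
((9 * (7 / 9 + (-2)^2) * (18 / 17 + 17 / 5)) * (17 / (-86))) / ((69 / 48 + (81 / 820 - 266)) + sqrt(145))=407743360 * sqrt(145) / 750893920481 + 107833325592 / 750893920481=0.15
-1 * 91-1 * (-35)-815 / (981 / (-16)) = -41896 / 981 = -42.71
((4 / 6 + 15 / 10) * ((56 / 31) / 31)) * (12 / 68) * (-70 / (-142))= 12740 / 1159927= 0.01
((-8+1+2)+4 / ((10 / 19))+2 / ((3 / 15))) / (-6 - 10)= -63 / 80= -0.79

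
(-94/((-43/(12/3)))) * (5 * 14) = 26320/43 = 612.09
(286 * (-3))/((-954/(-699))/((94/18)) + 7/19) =-178523202/131035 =-1362.41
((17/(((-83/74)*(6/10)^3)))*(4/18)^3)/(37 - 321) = 314500/115991919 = 0.00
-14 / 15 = -0.93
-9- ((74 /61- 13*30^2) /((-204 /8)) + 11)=-87616 /183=-478.78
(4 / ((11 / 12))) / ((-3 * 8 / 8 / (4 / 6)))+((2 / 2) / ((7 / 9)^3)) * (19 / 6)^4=38529721 / 181104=212.75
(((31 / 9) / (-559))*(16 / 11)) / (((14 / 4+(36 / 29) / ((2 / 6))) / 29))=-834272 / 23187879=-0.04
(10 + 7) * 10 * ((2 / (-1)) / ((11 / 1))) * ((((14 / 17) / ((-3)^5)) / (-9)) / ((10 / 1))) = -28 / 24057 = -0.00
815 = 815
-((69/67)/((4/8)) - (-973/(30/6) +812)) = 206139/335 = 615.34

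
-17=-17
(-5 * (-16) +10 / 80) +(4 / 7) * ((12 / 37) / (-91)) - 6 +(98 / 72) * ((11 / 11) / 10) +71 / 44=885180742 / 11666655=75.87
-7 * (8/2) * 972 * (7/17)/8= -1400.82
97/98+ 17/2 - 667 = -32218/49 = -657.51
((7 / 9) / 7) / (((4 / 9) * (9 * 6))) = 1 / 216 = 0.00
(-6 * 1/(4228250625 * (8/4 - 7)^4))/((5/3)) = -2/1468142578125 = -0.00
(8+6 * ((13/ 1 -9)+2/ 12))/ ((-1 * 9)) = -11/ 3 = -3.67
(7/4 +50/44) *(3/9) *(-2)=-127/66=-1.92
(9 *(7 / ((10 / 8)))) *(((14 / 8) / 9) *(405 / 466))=3969 / 466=8.52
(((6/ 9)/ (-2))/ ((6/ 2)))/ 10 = -1/ 90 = -0.01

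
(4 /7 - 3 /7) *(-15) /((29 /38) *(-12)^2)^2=-1805 /10172736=-0.00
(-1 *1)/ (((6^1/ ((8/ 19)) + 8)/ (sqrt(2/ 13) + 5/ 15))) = -4 *sqrt(26)/ 1157 -4/ 267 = -0.03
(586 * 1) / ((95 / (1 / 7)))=586 / 665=0.88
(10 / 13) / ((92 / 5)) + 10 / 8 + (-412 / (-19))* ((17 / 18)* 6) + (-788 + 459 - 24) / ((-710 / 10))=625068995 / 4840212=129.14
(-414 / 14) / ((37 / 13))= -2691 / 259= -10.39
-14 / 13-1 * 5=-79 / 13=-6.08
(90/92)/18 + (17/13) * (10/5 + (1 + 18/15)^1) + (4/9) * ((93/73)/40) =7282549/1309620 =5.56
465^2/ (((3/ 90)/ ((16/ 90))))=1153200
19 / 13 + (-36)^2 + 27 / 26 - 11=2575 / 2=1287.50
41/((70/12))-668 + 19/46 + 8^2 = -960459/1610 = -596.56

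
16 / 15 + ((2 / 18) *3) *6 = 46 / 15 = 3.07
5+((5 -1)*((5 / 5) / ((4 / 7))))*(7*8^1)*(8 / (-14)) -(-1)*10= -209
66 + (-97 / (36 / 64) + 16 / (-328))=-39296 / 369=-106.49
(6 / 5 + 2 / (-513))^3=28877930432 / 16875712125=1.71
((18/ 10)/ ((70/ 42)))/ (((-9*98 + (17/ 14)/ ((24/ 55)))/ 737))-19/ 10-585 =-8682383993/ 14770850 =-587.81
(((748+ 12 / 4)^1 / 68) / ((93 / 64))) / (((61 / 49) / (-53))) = -31205552 / 96441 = -323.57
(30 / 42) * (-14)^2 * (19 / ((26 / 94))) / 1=125020 / 13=9616.92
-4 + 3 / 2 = -5 / 2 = -2.50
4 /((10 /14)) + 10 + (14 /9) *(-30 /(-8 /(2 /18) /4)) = 2456 /135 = 18.19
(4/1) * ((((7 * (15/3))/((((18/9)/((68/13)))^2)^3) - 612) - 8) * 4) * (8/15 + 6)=5339095714176/4826809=1106133.62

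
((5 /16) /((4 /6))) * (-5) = -75 /32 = -2.34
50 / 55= 10 / 11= 0.91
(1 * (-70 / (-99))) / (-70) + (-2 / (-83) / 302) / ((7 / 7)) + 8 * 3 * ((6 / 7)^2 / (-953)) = -1652653186 / 57940096599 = -0.03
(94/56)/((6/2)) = 47/84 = 0.56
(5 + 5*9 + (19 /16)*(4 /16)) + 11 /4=3395 /64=53.05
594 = 594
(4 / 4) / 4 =1 / 4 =0.25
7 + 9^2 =88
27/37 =0.73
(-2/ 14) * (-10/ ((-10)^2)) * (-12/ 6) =-1/ 35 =-0.03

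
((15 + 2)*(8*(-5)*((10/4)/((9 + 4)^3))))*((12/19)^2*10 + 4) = -4902800/793117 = -6.18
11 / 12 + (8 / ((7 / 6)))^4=2211.84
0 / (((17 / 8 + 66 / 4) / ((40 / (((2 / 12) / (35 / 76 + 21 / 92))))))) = 0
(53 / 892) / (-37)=-53 / 33004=-0.00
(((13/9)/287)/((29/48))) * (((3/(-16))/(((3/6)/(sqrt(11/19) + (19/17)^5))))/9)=-64378574/106357228299 - 26 * sqrt(209)/1423233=-0.00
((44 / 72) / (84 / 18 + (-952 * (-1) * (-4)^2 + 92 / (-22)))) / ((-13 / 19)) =-2299 / 39208416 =-0.00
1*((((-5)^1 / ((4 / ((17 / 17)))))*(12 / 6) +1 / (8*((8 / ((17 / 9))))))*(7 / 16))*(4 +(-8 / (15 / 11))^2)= -21525721 / 518400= -41.52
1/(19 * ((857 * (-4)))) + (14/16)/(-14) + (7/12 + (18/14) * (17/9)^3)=1356908971/147719376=9.19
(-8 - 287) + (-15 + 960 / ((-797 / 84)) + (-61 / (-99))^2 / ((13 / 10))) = -41724857860 / 101548161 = -410.89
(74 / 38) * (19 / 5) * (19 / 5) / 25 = 703 / 625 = 1.12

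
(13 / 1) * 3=39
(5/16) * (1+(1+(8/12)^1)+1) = 55/48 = 1.15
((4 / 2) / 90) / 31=1 / 1395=0.00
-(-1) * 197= 197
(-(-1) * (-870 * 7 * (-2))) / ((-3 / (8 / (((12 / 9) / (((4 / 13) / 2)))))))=-48720 / 13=-3747.69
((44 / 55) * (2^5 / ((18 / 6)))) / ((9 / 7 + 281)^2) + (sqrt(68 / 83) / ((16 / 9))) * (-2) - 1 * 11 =-10066387 / 915135 - 9 * sqrt(1411) / 332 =-12.02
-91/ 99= -0.92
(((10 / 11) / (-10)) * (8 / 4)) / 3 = -2 / 33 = -0.06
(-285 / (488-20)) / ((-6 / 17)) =1615 / 936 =1.73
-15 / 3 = -5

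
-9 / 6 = -3 / 2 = -1.50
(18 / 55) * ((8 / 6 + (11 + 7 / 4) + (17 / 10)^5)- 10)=5.98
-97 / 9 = -10.78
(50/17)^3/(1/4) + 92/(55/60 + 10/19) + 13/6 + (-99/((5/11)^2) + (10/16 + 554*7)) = 3459524565883/969826200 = 3567.16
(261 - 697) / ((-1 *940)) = 0.46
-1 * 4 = -4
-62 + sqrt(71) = -53.57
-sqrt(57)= -7.55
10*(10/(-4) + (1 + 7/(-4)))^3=-343.28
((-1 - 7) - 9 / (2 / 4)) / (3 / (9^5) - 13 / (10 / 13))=5117580 / 3326417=1.54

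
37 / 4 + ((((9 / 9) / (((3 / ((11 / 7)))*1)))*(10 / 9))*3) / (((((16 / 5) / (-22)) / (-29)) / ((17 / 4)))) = 1488.74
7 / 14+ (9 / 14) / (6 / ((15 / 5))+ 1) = 5 / 7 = 0.71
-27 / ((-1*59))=27 / 59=0.46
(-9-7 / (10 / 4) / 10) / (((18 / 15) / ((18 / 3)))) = -232 / 5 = -46.40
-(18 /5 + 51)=-273 /5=-54.60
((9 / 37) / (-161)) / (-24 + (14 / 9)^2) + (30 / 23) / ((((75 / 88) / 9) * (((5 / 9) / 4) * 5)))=25816680693 / 1301604500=19.83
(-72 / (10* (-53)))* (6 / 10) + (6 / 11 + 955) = 13928263 / 14575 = 955.63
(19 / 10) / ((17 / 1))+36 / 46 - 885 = -3456853 / 3910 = -884.11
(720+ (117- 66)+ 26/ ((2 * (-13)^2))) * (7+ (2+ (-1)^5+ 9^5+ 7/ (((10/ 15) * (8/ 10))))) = 592118933/ 13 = 45547610.23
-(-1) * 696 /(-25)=-696 /25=-27.84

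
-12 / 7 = -1.71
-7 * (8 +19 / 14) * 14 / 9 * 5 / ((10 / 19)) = -17423 / 18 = -967.94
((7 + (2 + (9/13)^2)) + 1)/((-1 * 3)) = -1771/507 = -3.49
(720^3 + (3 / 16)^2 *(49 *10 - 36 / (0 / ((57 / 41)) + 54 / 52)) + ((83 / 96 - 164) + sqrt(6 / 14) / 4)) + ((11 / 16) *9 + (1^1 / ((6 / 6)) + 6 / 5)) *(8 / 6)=sqrt(21) / 28 + 716635898987 / 1920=373247864.22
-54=-54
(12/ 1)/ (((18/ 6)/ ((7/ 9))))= 28/ 9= 3.11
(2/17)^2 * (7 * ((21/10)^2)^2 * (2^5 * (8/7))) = 12446784/180625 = 68.91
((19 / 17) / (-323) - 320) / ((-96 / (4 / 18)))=30827 / 41616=0.74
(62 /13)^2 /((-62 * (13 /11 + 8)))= -682 /17069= -0.04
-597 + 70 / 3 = -1721 / 3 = -573.67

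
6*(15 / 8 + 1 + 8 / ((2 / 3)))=357 / 4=89.25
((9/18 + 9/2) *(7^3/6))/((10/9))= 1029/4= 257.25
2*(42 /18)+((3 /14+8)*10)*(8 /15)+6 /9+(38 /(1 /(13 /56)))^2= 99537 /784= 126.96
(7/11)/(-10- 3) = -0.05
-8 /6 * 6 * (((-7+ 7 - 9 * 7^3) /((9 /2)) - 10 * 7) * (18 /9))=12096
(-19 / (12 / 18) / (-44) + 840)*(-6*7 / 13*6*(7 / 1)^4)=-11189982951 / 286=-39125814.51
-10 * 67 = -670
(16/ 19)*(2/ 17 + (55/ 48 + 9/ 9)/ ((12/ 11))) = 1.76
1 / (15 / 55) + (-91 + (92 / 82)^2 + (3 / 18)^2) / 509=107513929 / 30802644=3.49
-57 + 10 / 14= -394 / 7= -56.29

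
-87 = -87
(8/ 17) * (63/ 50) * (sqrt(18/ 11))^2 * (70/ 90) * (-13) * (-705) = 6466824/ 935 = 6916.39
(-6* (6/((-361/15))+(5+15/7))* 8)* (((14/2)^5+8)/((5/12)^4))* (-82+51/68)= 1994807513088/133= 14998552729.98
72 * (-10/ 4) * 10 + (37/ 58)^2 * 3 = -1798.78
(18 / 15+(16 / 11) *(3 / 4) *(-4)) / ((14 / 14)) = -174 / 55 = -3.16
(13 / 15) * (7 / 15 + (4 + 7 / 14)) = 1937 / 450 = 4.30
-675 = -675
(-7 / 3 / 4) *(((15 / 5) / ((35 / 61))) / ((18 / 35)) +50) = -35.10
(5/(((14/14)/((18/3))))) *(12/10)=36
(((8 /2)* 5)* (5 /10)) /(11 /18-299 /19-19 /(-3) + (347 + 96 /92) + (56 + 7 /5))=393300 /15600287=0.03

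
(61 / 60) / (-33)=-61 / 1980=-0.03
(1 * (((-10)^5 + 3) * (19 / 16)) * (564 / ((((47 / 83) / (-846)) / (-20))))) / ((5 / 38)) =-15208762523436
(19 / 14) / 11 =19 / 154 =0.12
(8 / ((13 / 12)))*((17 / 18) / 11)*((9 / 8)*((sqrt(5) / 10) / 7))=51*sqrt(5) / 5005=0.02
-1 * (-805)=805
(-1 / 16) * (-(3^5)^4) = 217924025.06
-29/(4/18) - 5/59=-15409/118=-130.58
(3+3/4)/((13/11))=165/52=3.17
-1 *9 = -9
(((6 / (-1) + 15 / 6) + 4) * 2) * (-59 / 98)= -59 / 98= -0.60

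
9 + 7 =16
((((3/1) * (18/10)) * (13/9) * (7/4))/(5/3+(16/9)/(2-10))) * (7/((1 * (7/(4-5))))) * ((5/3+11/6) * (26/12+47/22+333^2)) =-1613830239/440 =-3667796.00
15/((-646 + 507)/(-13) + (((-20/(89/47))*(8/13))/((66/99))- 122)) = -0.12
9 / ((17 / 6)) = 54 / 17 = 3.18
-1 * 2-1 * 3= -5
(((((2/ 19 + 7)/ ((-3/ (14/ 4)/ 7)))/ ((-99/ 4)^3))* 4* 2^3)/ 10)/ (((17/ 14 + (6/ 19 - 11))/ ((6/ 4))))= -175616/ 90525303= -0.00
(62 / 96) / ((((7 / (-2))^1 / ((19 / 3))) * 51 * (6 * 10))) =-589 / 1542240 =-0.00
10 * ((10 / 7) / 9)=100 / 63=1.59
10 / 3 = 3.33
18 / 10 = 9 / 5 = 1.80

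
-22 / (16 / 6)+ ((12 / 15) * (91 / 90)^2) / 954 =-159361063 / 19318500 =-8.25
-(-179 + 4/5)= 891/5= 178.20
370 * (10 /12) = 925 /3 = 308.33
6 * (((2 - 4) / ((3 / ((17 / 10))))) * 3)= -20.40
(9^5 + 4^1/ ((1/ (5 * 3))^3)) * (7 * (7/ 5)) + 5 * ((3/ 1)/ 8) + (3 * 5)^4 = 30464283/ 40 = 761607.08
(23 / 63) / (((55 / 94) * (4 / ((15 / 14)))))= 1081 / 6468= 0.17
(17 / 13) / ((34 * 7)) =1 / 182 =0.01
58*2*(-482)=-55912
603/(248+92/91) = 54873/22660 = 2.42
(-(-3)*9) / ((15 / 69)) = 621 / 5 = 124.20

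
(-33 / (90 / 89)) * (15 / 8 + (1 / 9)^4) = -96356117 / 1574640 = -61.19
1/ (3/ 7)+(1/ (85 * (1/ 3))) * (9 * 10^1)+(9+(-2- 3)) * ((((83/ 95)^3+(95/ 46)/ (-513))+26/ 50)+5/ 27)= 11044665799/ 1005700875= 10.98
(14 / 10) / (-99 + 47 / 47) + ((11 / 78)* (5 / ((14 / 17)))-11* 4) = -235643 / 5460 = -43.16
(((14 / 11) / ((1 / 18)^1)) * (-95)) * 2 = -47880 / 11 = -4352.73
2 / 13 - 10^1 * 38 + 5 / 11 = -54253 / 143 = -379.39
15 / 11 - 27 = -282 / 11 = -25.64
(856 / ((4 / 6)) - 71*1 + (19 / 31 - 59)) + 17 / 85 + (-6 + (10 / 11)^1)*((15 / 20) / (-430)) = 84665759 / 73315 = 1154.82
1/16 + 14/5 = 2.86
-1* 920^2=-846400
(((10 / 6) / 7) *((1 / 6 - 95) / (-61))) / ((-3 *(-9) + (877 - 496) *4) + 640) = 2845 / 16840026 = 0.00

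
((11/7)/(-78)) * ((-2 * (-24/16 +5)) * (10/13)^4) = 55000/1113879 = 0.05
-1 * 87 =-87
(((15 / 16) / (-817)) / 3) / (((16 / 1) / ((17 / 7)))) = -85 / 1464064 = -0.00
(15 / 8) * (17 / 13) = 255 / 104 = 2.45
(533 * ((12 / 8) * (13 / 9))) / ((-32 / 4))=-6929 / 48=-144.35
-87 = -87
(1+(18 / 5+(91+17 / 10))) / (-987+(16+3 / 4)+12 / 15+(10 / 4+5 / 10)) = -1946 / 19329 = -0.10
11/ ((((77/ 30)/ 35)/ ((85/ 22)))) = 6375/ 11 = 579.55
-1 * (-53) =53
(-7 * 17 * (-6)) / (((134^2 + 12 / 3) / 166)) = 29631 / 4490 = 6.60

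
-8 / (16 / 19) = -19 / 2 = -9.50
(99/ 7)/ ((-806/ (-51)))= 5049/ 5642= 0.89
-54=-54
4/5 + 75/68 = 647/340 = 1.90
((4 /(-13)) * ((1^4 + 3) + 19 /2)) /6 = -9 /13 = -0.69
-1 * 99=-99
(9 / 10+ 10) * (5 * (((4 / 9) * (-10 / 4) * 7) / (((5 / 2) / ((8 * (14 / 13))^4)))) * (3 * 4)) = -11209647.39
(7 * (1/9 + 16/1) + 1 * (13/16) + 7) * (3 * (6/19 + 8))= 1371835/456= 3008.41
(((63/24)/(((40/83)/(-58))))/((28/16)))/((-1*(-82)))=-2.20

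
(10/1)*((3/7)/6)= 5/7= 0.71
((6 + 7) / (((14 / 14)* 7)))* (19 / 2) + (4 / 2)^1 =275 / 14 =19.64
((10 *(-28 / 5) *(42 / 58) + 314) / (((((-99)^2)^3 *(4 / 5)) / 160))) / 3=1586000 / 81908772997887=0.00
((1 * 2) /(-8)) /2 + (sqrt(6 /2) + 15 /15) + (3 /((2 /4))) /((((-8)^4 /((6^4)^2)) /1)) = sqrt(3) + 9845 /4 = 2462.98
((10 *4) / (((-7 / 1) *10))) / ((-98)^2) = -1 / 16807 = -0.00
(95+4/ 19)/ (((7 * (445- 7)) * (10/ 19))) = 603/ 10220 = 0.06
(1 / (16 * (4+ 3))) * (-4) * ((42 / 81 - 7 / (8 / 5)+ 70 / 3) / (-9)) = 601 / 7776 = 0.08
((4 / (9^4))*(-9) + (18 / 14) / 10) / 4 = 6281 / 204120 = 0.03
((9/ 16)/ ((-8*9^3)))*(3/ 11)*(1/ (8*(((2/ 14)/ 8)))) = -7/ 38016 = -0.00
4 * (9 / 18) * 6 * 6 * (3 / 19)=216 / 19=11.37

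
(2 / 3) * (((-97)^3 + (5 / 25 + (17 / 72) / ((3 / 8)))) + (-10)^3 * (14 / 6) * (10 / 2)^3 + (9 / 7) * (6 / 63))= -15933401194 / 19845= -802892.48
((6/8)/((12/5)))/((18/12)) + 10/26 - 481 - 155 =-198247/312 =-635.41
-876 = -876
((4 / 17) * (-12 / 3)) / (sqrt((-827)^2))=-16 / 14059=-0.00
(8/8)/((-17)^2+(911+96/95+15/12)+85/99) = 37620/45261341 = 0.00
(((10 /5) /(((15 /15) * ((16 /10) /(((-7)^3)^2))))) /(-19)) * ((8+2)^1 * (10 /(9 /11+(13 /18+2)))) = -2911812750 /13319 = -218620.97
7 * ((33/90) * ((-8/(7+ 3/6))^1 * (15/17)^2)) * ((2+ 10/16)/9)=-539/867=-0.62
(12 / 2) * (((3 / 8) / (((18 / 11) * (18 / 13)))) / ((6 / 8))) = 143 / 108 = 1.32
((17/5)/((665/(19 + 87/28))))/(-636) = -10523/59211600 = -0.00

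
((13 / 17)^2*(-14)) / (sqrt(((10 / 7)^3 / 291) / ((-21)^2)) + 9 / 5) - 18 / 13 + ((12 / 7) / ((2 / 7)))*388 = 86950500*sqrt(20370) / 1030399204997 + 31104529246738632 / 13395189664961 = 2322.08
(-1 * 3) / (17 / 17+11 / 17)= -51 / 28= -1.82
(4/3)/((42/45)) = 10/7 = 1.43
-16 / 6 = -8 / 3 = -2.67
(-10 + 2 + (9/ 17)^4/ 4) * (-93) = 247948323/ 334084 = 742.17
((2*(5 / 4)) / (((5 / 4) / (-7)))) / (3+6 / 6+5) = -14 / 9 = -1.56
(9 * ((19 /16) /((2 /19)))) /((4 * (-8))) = -3249 /1024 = -3.17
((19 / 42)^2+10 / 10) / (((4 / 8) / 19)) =40375 / 882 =45.78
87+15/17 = 1494/17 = 87.88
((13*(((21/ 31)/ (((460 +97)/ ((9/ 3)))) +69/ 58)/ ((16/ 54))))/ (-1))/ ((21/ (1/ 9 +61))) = -4272400275/ 28041608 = -152.36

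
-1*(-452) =452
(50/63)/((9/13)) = 650/567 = 1.15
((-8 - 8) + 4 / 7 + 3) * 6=-74.57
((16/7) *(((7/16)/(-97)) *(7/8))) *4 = -7/194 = -0.04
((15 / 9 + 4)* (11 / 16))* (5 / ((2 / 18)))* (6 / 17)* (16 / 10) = 99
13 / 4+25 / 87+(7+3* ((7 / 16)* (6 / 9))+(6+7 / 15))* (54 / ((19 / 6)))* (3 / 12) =4276519 / 66120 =64.68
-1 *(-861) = 861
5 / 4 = 1.25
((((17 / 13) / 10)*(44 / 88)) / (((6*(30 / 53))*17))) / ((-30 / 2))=-53 / 702000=-0.00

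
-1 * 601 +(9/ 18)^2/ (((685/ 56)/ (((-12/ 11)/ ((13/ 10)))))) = -11774527/ 19591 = -601.02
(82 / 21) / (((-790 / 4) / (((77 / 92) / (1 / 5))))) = -451 / 5451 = -0.08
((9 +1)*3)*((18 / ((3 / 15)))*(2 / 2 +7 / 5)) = 6480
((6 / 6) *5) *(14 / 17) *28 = 1960 / 17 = 115.29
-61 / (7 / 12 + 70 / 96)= -976 / 21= -46.48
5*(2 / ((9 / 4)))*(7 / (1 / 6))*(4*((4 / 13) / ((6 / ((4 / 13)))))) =17920 / 1521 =11.78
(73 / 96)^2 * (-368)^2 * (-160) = -112761640 / 9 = -12529071.11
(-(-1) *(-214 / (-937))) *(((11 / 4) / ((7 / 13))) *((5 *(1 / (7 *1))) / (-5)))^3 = -312890149 / 3527587616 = -0.09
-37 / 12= -3.08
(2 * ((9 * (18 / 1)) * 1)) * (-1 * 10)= -3240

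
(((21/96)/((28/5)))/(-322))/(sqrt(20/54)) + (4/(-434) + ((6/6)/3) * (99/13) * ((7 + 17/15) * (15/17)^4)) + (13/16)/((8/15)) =423079870607/30158430848- 3 * sqrt(30)/82432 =14.03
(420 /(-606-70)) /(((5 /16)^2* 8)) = -672 /845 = -0.80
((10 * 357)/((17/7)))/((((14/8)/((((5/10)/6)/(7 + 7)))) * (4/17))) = 85/4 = 21.25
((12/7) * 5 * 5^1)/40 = 15/14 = 1.07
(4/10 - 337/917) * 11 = 1639/4585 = 0.36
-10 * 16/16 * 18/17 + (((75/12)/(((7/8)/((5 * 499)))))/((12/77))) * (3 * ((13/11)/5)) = 2756615/34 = 81076.91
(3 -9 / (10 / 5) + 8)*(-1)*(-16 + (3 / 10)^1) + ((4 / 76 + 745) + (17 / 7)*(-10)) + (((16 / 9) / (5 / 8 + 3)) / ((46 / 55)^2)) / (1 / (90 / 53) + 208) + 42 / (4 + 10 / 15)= 637233340439369 / 766070937380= 831.82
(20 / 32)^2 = 25 / 64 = 0.39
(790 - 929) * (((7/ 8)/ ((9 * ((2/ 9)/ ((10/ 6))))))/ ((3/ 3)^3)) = -101.35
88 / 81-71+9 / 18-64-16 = -24205 / 162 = -149.41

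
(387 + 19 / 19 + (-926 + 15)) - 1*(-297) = -226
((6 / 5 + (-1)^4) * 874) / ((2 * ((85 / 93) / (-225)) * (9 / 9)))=-4023459 / 17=-236674.06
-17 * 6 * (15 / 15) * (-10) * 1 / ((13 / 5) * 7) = 5100 / 91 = 56.04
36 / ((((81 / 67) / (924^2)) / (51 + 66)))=2974555584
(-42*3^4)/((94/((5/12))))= -2835/188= -15.08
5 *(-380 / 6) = -950 / 3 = -316.67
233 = 233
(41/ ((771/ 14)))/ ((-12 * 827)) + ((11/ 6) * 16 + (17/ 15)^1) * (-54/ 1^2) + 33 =-30838985257/ 19128510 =-1612.20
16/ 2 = 8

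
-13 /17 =-0.76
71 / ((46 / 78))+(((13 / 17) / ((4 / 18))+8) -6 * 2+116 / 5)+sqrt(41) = sqrt(41)+559257 / 3910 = 149.44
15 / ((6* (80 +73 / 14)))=35 / 1193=0.03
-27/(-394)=27/394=0.07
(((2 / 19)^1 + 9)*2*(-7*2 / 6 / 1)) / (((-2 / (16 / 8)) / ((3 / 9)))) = 2422 / 171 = 14.16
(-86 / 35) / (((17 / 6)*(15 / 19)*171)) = -172 / 26775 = -0.01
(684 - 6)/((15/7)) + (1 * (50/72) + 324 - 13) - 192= 78497/180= 436.09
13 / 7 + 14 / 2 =62 / 7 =8.86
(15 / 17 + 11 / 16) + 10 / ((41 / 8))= 39267 / 11152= 3.52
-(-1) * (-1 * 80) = -80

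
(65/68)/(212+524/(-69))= 4485/959072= 0.00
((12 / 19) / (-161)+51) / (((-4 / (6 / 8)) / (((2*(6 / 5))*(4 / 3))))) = -467991 / 15295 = -30.60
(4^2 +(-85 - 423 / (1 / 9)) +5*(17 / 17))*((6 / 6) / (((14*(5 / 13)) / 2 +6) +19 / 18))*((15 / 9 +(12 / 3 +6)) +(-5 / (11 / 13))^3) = 234693388020 / 3036011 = 77303.21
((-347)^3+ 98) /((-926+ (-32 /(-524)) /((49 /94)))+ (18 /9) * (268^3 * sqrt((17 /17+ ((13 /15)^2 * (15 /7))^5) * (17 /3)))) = -2510712133992422777340000 * sqrt(740658495430) /16281210451840079046775008443837 - 12709363180749068959453125 /32562420903680158093550016887674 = -0.13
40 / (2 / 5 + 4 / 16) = 61.54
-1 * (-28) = 28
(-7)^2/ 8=49/ 8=6.12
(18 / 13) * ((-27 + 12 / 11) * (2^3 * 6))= -246240 / 143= -1721.96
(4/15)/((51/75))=20/51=0.39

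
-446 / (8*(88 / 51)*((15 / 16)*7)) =-3791 / 770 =-4.92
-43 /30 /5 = -43 /150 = -0.29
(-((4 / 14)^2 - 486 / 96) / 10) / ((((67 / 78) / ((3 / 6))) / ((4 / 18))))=10153 / 157584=0.06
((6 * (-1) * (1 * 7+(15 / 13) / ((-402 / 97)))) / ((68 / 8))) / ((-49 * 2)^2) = -35127 / 71103214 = -0.00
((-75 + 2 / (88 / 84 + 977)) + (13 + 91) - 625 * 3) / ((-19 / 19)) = 37914952 / 20539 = 1846.00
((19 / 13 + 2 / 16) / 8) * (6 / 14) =0.08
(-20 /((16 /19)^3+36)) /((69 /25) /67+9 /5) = -11488825 /38707284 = -0.30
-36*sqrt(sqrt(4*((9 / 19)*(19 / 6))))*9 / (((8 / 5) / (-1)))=405*6^(1 / 4) / 2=316.93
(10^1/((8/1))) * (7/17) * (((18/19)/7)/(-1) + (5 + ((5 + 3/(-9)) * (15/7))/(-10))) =1285/646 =1.99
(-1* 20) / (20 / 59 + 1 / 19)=-22420 / 439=-51.07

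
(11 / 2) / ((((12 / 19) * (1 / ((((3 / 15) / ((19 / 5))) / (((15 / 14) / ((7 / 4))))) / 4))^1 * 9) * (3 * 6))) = 539 / 466560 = 0.00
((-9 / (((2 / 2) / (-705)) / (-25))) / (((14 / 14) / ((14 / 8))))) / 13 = -1110375 / 52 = -21353.37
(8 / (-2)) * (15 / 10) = -6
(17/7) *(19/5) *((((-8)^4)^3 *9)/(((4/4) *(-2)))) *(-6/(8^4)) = 146314100736/35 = 4180402878.17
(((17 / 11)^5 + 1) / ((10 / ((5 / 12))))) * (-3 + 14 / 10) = -1580908 / 2415765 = -0.65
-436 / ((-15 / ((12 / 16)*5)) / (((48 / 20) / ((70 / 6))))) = 3924 / 175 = 22.42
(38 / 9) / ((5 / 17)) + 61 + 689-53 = 32011 / 45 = 711.36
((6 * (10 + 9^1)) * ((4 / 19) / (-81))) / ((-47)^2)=-0.00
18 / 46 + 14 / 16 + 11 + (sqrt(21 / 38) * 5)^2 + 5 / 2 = 99923 / 3496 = 28.58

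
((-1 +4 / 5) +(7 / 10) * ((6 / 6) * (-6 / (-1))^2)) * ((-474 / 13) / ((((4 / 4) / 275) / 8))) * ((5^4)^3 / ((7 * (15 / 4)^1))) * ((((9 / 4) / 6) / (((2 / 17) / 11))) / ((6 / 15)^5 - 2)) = 92984962463378906250 / 282919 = 328662841531954.04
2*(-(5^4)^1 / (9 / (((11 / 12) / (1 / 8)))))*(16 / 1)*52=-847407.41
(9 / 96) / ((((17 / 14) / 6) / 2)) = 63 / 68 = 0.93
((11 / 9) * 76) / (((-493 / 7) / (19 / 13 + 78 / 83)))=-15162532 / 4787523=-3.17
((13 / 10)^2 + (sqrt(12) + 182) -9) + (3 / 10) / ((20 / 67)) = 2 * sqrt(3) + 35139 / 200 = 179.16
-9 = -9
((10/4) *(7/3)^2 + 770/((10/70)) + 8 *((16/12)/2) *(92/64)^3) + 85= 12682261/2304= 5504.45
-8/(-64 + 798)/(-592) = 1/54316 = 0.00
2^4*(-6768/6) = -18048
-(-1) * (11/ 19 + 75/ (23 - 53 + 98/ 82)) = -45434/ 22439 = -2.02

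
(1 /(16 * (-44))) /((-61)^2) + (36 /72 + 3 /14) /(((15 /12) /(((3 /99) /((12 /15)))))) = 1190699 /55011264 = 0.02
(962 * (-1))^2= 925444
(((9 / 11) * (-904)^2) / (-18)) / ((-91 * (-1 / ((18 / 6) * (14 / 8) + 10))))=-6231272 / 1001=-6225.05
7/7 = 1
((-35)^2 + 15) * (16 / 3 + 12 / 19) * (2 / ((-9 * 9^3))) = -843200 / 373977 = -2.25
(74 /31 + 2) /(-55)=-136 /1705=-0.08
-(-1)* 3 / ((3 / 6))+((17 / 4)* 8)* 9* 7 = 2148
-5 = -5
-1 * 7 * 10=-70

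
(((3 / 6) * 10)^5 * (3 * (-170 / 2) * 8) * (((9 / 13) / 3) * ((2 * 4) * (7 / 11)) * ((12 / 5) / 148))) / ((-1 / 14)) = 8996400000 / 5291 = 1700321.30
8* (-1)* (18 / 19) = -144 / 19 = -7.58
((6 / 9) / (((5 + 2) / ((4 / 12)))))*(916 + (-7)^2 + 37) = 668 / 21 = 31.81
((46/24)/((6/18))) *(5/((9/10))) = 575/18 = 31.94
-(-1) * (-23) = -23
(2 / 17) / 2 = 1 / 17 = 0.06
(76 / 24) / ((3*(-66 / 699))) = -4427 / 396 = -11.18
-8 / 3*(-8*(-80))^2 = -3276800 / 3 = -1092266.67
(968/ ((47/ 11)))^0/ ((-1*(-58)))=1/ 58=0.02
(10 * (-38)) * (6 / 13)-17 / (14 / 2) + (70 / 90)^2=-177.21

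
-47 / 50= -0.94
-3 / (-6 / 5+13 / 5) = -15 / 7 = -2.14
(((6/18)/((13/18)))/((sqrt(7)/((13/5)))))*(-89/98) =-267*sqrt(7)/1715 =-0.41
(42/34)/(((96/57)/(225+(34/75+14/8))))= 9065413/54400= 166.64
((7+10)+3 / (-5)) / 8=41 / 20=2.05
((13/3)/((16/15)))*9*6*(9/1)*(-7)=-110565/8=-13820.62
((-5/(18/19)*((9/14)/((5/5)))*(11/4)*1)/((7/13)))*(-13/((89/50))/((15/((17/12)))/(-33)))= -165125675/418656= -394.42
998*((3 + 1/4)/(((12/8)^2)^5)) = 3321344/59049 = 56.25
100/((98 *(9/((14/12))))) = 25/189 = 0.13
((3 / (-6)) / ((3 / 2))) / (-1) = 1 / 3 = 0.33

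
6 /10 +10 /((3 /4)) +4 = 269 /15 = 17.93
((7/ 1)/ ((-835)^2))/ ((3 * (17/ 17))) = 7/ 2091675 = 0.00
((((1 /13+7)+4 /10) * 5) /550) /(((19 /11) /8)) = 0.31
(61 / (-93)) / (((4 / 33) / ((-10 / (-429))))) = -305 / 2418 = -0.13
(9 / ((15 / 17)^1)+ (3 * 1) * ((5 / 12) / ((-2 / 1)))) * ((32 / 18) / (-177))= -766 / 7965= -0.10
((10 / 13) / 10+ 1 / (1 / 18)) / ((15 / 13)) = 47 / 3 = 15.67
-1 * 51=-51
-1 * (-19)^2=-361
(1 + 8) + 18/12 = 21/2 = 10.50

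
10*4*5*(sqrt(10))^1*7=1400*sqrt(10)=4427.19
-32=-32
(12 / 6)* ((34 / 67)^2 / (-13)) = -2312 / 58357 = -0.04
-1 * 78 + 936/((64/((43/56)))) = -29913/448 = -66.77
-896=-896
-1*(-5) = 5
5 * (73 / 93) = 365 / 93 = 3.92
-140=-140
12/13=0.92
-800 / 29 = -27.59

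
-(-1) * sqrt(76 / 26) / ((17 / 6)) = 6 * sqrt(494) / 221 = 0.60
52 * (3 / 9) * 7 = 364 / 3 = 121.33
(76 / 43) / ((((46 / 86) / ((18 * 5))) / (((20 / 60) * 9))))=20520 / 23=892.17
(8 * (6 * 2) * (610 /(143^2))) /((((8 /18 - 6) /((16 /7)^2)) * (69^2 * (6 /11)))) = -249856 /240935695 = -0.00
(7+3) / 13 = 10 / 13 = 0.77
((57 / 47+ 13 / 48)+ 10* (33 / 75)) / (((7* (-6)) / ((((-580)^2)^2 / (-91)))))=6705731161000 / 38493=174206509.26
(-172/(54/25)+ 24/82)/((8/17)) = -746521/4428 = -168.59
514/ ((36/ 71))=18247/ 18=1013.72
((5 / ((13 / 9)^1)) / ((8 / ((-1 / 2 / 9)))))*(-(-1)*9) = -45 / 208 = -0.22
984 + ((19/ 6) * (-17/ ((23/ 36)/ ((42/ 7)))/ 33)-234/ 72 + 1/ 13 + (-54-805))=1401203/ 13156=106.51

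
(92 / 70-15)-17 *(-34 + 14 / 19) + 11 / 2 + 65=827643 / 1330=622.29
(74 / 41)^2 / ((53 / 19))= 104044 / 89093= 1.17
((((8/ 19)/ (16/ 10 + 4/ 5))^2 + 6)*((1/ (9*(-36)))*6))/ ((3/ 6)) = -19594/ 87723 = -0.22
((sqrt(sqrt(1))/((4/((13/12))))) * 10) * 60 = 325/2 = 162.50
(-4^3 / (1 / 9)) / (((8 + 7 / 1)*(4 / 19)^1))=-912 / 5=-182.40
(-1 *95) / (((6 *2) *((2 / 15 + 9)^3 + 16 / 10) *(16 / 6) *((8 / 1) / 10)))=-1603125 / 329824384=-0.00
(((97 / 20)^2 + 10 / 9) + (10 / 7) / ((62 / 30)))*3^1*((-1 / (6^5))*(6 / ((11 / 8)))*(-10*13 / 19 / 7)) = 257189101 / 6171636240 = 0.04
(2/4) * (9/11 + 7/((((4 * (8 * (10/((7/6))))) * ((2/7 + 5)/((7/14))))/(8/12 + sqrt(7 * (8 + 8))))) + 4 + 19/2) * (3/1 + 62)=4459 * sqrt(7)/14208 + 436412249/937728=466.22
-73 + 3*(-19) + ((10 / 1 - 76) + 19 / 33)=-6449 / 33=-195.42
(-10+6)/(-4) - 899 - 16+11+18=-885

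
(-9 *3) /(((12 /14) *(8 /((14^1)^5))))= -2117682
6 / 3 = 2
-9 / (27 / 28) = -28 / 3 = -9.33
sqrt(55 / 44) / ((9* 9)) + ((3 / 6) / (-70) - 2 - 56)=-8121 / 140 + sqrt(5) / 162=-57.99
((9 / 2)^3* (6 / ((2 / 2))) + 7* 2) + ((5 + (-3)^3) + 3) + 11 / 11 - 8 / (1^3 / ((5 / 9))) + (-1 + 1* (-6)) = 531.31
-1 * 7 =-7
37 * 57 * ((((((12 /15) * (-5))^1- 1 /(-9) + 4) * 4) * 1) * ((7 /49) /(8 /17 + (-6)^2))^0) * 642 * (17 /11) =10230056 /11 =930005.09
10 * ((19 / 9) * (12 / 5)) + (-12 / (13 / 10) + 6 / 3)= 1694 / 39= 43.44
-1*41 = -41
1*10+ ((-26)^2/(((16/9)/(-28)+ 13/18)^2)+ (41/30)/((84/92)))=6811167907/4340070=1569.37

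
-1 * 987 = -987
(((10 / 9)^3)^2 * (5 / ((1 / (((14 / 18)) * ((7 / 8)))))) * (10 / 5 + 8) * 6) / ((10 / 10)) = 384.18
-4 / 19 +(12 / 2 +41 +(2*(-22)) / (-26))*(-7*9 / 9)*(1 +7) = -673564 / 247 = -2726.98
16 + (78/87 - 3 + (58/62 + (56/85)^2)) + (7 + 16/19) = 2851786841/123410225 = 23.11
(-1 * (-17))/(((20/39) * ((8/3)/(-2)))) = -1989/80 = -24.86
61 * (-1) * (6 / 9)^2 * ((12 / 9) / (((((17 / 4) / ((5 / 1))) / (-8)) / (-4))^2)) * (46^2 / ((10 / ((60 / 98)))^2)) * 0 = 0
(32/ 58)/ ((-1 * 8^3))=-1/ 928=-0.00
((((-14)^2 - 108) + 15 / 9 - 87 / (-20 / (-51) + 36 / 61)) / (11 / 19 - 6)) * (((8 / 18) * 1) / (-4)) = 191767 / 8498736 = 0.02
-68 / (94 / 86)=-2924 / 47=-62.21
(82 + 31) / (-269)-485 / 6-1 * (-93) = 18959 / 1614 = 11.75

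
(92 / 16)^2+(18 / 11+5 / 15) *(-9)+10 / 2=3579 / 176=20.34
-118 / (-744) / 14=59 / 5208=0.01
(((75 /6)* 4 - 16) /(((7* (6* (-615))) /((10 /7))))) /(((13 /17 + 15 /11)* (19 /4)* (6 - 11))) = 12716 /341821305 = 0.00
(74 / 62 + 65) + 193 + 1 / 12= 96451 / 372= 259.28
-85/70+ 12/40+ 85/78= 479/2730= 0.18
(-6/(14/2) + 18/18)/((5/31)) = 31/35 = 0.89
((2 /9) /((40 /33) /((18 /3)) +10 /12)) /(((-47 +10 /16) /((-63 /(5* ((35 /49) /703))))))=15589728 /271625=57.39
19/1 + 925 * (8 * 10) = 74019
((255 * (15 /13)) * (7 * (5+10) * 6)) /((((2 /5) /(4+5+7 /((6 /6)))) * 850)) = 113400 /13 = 8723.08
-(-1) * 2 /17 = 2 /17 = 0.12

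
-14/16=-0.88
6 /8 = 0.75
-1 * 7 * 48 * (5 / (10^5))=-21 / 1250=-0.02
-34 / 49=-0.69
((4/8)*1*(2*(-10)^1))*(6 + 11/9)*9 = -650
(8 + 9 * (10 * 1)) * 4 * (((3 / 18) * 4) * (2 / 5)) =104.53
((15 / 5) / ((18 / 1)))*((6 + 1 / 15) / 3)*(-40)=-364 / 27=-13.48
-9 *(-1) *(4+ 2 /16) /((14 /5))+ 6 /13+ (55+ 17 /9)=925265 /13104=70.61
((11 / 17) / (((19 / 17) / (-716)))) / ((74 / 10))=-39380 / 703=-56.02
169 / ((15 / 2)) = 22.53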